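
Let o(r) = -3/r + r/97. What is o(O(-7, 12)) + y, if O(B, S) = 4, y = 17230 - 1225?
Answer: 6209665/388 ≈ 16004.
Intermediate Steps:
y = 16005
o(r) = -3/r + r/97 (o(r) = -3/r + r*(1/97) = -3/r + r/97)
o(O(-7, 12)) + y = (-3/4 + (1/97)*4) + 16005 = (-3*1/4 + 4/97) + 16005 = (-3/4 + 4/97) + 16005 = -275/388 + 16005 = 6209665/388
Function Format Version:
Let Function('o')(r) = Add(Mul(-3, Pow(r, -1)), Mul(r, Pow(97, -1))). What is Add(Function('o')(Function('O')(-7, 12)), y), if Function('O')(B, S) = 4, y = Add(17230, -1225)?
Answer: Rational(6209665, 388) ≈ 16004.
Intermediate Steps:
y = 16005
Function('o')(r) = Add(Mul(-3, Pow(r, -1)), Mul(Rational(1, 97), r)) (Function('o')(r) = Add(Mul(-3, Pow(r, -1)), Mul(r, Rational(1, 97))) = Add(Mul(-3, Pow(r, -1)), Mul(Rational(1, 97), r)))
Add(Function('o')(Function('O')(-7, 12)), y) = Add(Add(Mul(-3, Pow(4, -1)), Mul(Rational(1, 97), 4)), 16005) = Add(Add(Mul(-3, Rational(1, 4)), Rational(4, 97)), 16005) = Add(Add(Rational(-3, 4), Rational(4, 97)), 16005) = Add(Rational(-275, 388), 16005) = Rational(6209665, 388)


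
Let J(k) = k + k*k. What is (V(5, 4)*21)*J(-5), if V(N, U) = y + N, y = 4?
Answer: 3780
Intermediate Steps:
V(N, U) = 4 + N
J(k) = k + k²
(V(5, 4)*21)*J(-5) = ((4 + 5)*21)*(-5*(1 - 5)) = (9*21)*(-5*(-4)) = 189*20 = 3780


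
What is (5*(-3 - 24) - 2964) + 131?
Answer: -2968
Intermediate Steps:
(5*(-3 - 24) - 2964) + 131 = (5*(-27) - 2964) + 131 = (-135 - 2964) + 131 = -3099 + 131 = -2968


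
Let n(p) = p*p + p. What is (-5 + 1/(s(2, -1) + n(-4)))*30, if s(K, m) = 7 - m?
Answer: -297/2 ≈ -148.50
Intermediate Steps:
n(p) = p + p² (n(p) = p² + p = p + p²)
(-5 + 1/(s(2, -1) + n(-4)))*30 = (-5 + 1/((7 - 1*(-1)) - 4*(1 - 4)))*30 = (-5 + 1/((7 + 1) - 4*(-3)))*30 = (-5 + 1/(8 + 12))*30 = (-5 + 1/20)*30 = -99/20*30 = -297/2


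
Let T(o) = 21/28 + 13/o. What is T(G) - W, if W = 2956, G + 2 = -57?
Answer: -697491/236 ≈ -2955.5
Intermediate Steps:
G = -59 (G = -2 - 57 = -59)
T(o) = ¾ + 13/o (T(o) = 21*(1/28) + 13/o = ¾ + 13/o)
T(G) - W = (¾ + 13/(-59)) - 1*2956 = (¾ + 13*(-1/59)) - 2956 = (¾ - 13/59) - 2956 = 125/236 - 2956 = -697491/236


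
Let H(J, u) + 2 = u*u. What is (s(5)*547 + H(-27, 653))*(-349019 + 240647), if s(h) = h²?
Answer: -47692566504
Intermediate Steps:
H(J, u) = -2 + u² (H(J, u) = -2 + u*u = -2 + u²)
(s(5)*547 + H(-27, 653))*(-349019 + 240647) = (5²*547 + (-2 + 653²))*(-349019 + 240647) = (25*547 + (-2 + 426409))*(-108372) = (13675 + 426407)*(-108372) = 440082*(-108372) = -47692566504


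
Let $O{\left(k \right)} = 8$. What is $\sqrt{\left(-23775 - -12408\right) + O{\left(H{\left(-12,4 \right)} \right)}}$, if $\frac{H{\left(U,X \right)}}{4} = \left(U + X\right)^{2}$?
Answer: $i \sqrt{11359} \approx 106.58 i$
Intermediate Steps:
$H{\left(U,X \right)} = 4 \left(U + X\right)^{2}$
$\sqrt{\left(-23775 - -12408\right) + O{\left(H{\left(-12,4 \right)} \right)}} = \sqrt{\left(-23775 - -12408\right) + 8} = \sqrt{\left(-23775 + 12408\right) + 8} = \sqrt{-11367 + 8} = \sqrt{-11359} = i \sqrt{11359}$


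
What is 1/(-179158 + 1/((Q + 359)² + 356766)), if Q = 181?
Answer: -648366/116159955827 ≈ -5.5817e-6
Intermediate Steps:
1/(-179158 + 1/((Q + 359)² + 356766)) = 1/(-179158 + 1/((181 + 359)² + 356766)) = 1/(-179158 + 1/(540² + 356766)) = 1/(-179158 + 1/(291600 + 356766)) = 1/(-179158 + 1/648366) = 1/(-116159955827/648366) = -648366/116159955827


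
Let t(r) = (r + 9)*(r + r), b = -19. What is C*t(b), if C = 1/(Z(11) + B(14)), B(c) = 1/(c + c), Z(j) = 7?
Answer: 10640/197 ≈ 54.010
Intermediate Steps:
t(r) = 2*r*(9 + r) (t(r) = (9 + r)*(2*r) = 2*r*(9 + r))
B(c) = 1/(2*c)
C = 28/197 (C = 1/(7 + (1/2)/14) = 1/(7 + (1/2)*(1/14)) = 1/(7 + 1/28) = 1/(197/28) = 28/197 ≈ 0.14213)
C*t(b) = 28*(2*(-19)*(9 - 19))/197 = 28*(2*(-19)*(-10))/197 = (28/197)*380 = 10640/197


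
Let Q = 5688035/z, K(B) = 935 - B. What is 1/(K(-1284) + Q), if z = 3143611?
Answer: 3143611/6981360844 ≈ 0.00045029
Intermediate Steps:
Q = 5688035/3143611 ≈ 1.8094
1/(K(-1284) + Q) = 1/((935 - 1*(-1284)) + 5688035/3143611) = 1/((935 + 1284) + 5688035/3143611) = 1/(2219 + 5688035/3143611) = 1/(6981360844/3143611) = 3143611/6981360844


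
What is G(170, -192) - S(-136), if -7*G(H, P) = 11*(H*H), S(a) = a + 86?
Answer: -317550/7 ≈ -45364.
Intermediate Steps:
S(a) = 86 + a
G(H, P) = -11*H²/7 (G(H, P) = -11*H*H/7 = -11*H²/7)
G(170, -192) - S(-136) = -11/7*170² - (86 - 136) = -11/7*28900 - 1*(-50) = -317900/7 + 50 = -317550/7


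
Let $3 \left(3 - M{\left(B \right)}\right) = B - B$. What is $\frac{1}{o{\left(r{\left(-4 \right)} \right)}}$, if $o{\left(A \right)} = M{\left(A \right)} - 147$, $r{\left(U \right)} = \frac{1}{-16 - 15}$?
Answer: $- \frac{1}{144} \approx -0.0069444$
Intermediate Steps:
$r{\left(U \right)} = - \frac{1}{31}$ ($r{\left(U \right)} = \frac{1}{-31} = - \frac{1}{31}$)
$M{\left(B \right)} = 3$ ($M{\left(B \right)} = 3 - \frac{B - B}{3} = 3 - 0 = 3 + 0 = 3$)
$o{\left(A \right)} = -144$ ($o{\left(A \right)} = 3 - 147 = -144$)
$\frac{1}{o{\left(r{\left(-4 \right)} \right)}} = \frac{1}{-144} = - \frac{1}{144}$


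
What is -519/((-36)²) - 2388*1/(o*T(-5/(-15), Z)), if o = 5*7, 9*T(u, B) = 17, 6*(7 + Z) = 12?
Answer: -9387479/257040 ≈ -36.521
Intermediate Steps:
Z = -5 (Z = -7 + (⅙)*12 = -7 + 2 = -5)
T(u, B) = 17/9 (T(u, B) = (⅑)*17 = 17/9)
o = 35
-519/((-36)²) - 2388*1/(o*T(-5/(-15), Z)) = -519/((-36)²) - 2388/((17/9)*35) = -519/1296 - 2388/595/9 = -519*1/1296 - 2388*9/595 = -173/432 - 21492/595 = -9387479/257040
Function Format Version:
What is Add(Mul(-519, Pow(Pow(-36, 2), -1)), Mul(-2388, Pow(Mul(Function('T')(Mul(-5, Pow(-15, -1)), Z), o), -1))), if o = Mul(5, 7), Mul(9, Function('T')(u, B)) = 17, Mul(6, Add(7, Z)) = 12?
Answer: Rational(-9387479, 257040) ≈ -36.521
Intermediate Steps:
Z = -5 (Z = Add(-7, Mul(Rational(1, 6), 12)) = Add(-7, 2) = -5)
Function('T')(u, B) = Rational(17, 9) (Function('T')(u, B) = Mul(Rational(1, 9), 17) = Rational(17, 9))
o = 35
Add(Mul(-519, Pow(Pow(-36, 2), -1)), Mul(-2388, Pow(Mul(Function('T')(Mul(-5, Pow(-15, -1)), Z), o), -1))) = Add(Mul(-519, Pow(Pow(-36, 2), -1)), Mul(-2388, Pow(Mul(Rational(17, 9), 35), -1))) = Add(Mul(-519, Pow(1296, -1)), Mul(-2388, Pow(Rational(595, 9), -1))) = Add(Mul(-519, Rational(1, 1296)), Mul(-2388, Rational(9, 595))) = Add(Rational(-173, 432), Rational(-21492, 595)) = Rational(-9387479, 257040)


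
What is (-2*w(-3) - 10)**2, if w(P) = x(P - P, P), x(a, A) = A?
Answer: 16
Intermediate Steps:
w(P) = P
(-2*w(-3) - 10)**2 = (-2*(-3) - 10)**2 = (6 - 10)**2 = (-4)**2 = 16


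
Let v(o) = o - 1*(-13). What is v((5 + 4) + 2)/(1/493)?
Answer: 11832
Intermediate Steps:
v(o) = 13 + o (v(o) = o + 13 = 13 + o)
v((5 + 4) + 2)/(1/493) = (13 + ((5 + 4) + 2))/(1/493) = (13 + (9 + 2))/(1/493) = (13 + 11)*493 = 24*493 = 11832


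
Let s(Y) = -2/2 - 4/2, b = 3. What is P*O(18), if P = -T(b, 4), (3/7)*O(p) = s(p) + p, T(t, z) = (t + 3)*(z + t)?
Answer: -1470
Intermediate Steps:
T(t, z) = (3 + t)*(t + z)
s(Y) = -3 (s(Y) = -2*½ - 4*½ = -1 - 2 = -3)
O(p) = -7 + 7*p/3 (O(p) = 7*(-3 + p)/3 = -7 + 7*p/3)
P = -42 (P = -(3² + 3*3 + 3*4 + 3*4) = -(9 + 9 + 12 + 12) = -1*42 = -42)
P*O(18) = -42*(-7 + (7/3)*18) = -42*(-7 + 42) = -42*35 = -1470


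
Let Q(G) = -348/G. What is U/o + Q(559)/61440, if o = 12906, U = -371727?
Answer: -59106265913/2052111360 ≈ -28.803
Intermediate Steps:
U/o + Q(559)/61440 = -371727/12906 - 348/559/61440 = -371727*1/12906 - 348*1/559*(1/61440) = -41303/1434 - 348/559*1/61440 = -41303/1434 - 29/2862080 = -59106265913/2052111360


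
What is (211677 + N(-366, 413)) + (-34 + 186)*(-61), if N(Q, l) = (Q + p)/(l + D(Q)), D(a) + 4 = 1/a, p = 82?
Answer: 30298507721/149693 ≈ 2.0240e+5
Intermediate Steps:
D(a) = -4 + 1/a
N(Q, l) = (82 + Q)/(-4 + l + 1/Q) (N(Q, l) = (Q + 82)/(l + (-4 + 1/Q)) = (82 + Q)/(-4 + l + 1/Q))
(211677 + N(-366, 413)) + (-34 + 186)*(-61) = (211677 - 366*(82 - 366)/(1 - 366*(-4 + 413))) + (-34 + 186)*(-61) = (211677 - 366*(-284)/(1 - 366*409)) + 152*(-61) = (211677 - 366*(-284)/(1 - 149694)) - 9272 = (211677 - 366*(-284)/(-149693)) - 9272 = (211677 - 366*(-1/149693)*(-284)) - 9272 = (211677 - 103944/149693) - 9272 = 31686461217/149693 - 9272 = 30298507721/149693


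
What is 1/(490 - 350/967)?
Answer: 967/473480 ≈ 0.0020423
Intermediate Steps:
1/(490 - 350/967) = 1/(473480/967) = 967/473480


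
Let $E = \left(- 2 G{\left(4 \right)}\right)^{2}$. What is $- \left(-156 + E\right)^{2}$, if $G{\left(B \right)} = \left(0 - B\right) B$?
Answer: $-753424$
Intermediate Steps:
$G{\left(B \right)} = - B^{2}$ ($G{\left(B \right)} = - B B = - B^{2}$)
$E = 1024$ ($E = \left(- 2 \left(- 4^{2}\right)\right)^{2} = \left(- 2 \left(\left(-1\right) 16\right)\right)^{2} = \left(\left(-2\right) \left(-16\right)\right)^{2} = 32^{2} = 1024$)
$- \left(-156 + E\right)^{2} = - \left(-156 + 1024\right)^{2} = - 868^{2} = \left(-1\right) 753424 = -753424$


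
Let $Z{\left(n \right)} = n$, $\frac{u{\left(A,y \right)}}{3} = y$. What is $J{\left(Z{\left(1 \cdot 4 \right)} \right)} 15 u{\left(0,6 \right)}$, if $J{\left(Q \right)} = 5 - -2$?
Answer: $1890$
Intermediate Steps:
$u{\left(A,y \right)} = 3 y$
$J{\left(Q \right)} = 7$ ($J{\left(Q \right)} = 5 + 2 = 7$)
$J{\left(Z{\left(1 \cdot 4 \right)} \right)} 15 u{\left(0,6 \right)} = 7 \cdot 15 \cdot 3 \cdot 6 = 105 \cdot 18 = 1890$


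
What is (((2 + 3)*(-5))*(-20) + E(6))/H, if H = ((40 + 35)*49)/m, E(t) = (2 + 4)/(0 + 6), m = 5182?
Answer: 865394/1225 ≈ 706.44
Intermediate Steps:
E(t) = 1 (E(t) = 6/6 = 6*(⅙) = 1)
H = 3675/5182 (H = ((40 + 35)*49)/5182 = (75*49)*(1/5182) = 3675*(1/5182) = 3675/5182 ≈ 0.70919)
(((2 + 3)*(-5))*(-20) + E(6))/H = (((2 + 3)*(-5))*(-20) + 1)/(3675/5182) = ((5*(-5))*(-20) + 1)*(5182/3675) = (-25*(-20) + 1)*(5182/3675) = (500 + 1)*(5182/3675) = 501*(5182/3675) = 865394/1225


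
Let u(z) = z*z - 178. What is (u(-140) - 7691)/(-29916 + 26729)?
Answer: -11731/3187 ≈ -3.6809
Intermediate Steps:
u(z) = -178 + z² (u(z) = z² - 178 = -178 + z²)
(u(-140) - 7691)/(-29916 + 26729) = ((-178 + (-140)²) - 7691)/(-29916 + 26729) = ((-178 + 19600) - 7691)/(-3187) = (19422 - 7691)*(-1/3187) = 11731*(-1/3187) = -11731/3187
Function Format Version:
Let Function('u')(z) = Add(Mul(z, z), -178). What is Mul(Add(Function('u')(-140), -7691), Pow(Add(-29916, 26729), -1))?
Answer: Rational(-11731, 3187) ≈ -3.6809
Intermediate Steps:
Function('u')(z) = Add(-178, Pow(z, 2)) (Function('u')(z) = Add(Pow(z, 2), -178) = Add(-178, Pow(z, 2)))
Mul(Add(Function('u')(-140), -7691), Pow(Add(-29916, 26729), -1)) = Mul(Add(Add(-178, Pow(-140, 2)), -7691), Pow(Add(-29916, 26729), -1)) = Mul(Add(Add(-178, 19600), -7691), Pow(-3187, -1)) = Mul(Add(19422, -7691), Rational(-1, 3187)) = Mul(11731, Rational(-1, 3187)) = Rational(-11731, 3187)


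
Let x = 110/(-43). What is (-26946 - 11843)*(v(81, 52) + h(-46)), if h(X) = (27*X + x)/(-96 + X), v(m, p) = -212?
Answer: 24067721142/3053 ≈ 7.8833e+6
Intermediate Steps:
x = -110/43 (x = 110*(-1/43) = -110/43 ≈ -2.5581)
h(X) = (-110/43 + 27*X)/(-96 + X) (h(X) = (27*X - 110/43)/(-96 + X) = (-110/43 + 27*X)/(-96 + X))
(-26946 - 11843)*(v(81, 52) + h(-46)) = (-26946 - 11843)*(-212 + (-110 + 1161*(-46))/(43*(-96 - 46))) = -38789*(-212 + (1/43)*(-110 - 53406)/(-142)) = -38789*(-212 + (1/43)*(-1/142)*(-53516)) = -38789*(-212 + 26758/3053) = -38789*(-620478/3053) = 24067721142/3053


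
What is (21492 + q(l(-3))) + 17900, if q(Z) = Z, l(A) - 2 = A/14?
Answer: 551513/14 ≈ 39394.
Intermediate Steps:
l(A) = 2 + A/14
(21492 + q(l(-3))) + 17900 = (21492 + (2 + (1/14)*(-3))) + 17900 = (21492 + (2 - 3/14)) + 17900 = (21492 + 25/14) + 17900 = 300913/14 + 17900 = 551513/14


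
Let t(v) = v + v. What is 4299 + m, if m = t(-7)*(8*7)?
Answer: 3515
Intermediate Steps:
t(v) = 2*v
m = -784 (m = (2*(-7))*(8*7) = -14*56 = -784)
4299 + m = 4299 - 784 = 3515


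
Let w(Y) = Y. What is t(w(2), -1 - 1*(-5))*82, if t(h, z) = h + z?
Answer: 492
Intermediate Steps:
t(w(2), -1 - 1*(-5))*82 = (2 + (-1 - 1*(-5)))*82 = (2 + (-1 + 5))*82 = (2 + 4)*82 = 6*82 = 492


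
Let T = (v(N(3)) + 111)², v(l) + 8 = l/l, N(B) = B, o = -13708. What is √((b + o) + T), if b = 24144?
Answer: 2*√5313 ≈ 145.78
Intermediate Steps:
v(l) = -7 (v(l) = -8 + l/l = -8 + 1 = -7)
T = 10816 (T = (-7 + 111)² = 104² = 10816)
√((b + o) + T) = √((24144 - 13708) + 10816) = √(10436 + 10816) = √21252 = 2*√5313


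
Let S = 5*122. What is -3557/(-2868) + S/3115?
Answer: 2565907/1786764 ≈ 1.4361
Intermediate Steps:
S = 610
-3557/(-2868) + S/3115 = -3557/(-2868) + 610/3115 = -3557*(-1/2868) + 610*(1/3115) = 3557/2868 + 122/623 = 2565907/1786764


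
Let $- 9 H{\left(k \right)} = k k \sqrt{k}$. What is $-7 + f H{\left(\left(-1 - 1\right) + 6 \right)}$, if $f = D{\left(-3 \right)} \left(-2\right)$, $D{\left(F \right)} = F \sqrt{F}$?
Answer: $-7 - \frac{64 i \sqrt{3}}{3} \approx -7.0 - 36.95 i$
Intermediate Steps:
$D{\left(F \right)} = F^{\frac{3}{2}}$
$H{\left(k \right)} = - \frac{k^{\frac{5}{2}}}{9}$ ($H{\left(k \right)} = - \frac{k k \sqrt{k}}{9} = - \frac{k^{2} \sqrt{k}}{9} = - \frac{k^{\frac{5}{2}}}{9}$)
$f = 6 i \sqrt{3}$ ($f = \left(-3\right)^{\frac{3}{2}} \left(-2\right) = - 3 i \sqrt{3} \left(-2\right) = 6 i \sqrt{3} \approx 10.392 i$)
$-7 + f H{\left(\left(-1 - 1\right) + 6 \right)} = -7 + 6 i \sqrt{3} \left(- \frac{\left(\left(-1 - 1\right) + 6\right)^{\frac{5}{2}}}{9}\right) = -7 + 6 i \sqrt{3} \left(- \frac{\left(-2 + 6\right)^{\frac{5}{2}}}{9}\right) = -7 + 6 i \sqrt{3} \left(- \frac{4^{\frac{5}{2}}}{9}\right) = -7 + 6 i \sqrt{3} \left(\left(- \frac{1}{9}\right) 32\right) = -7 + 6 i \sqrt{3} \left(- \frac{32}{9}\right) = -7 - \frac{64 i \sqrt{3}}{3}$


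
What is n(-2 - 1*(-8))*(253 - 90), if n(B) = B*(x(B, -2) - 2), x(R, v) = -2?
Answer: -3912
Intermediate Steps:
n(B) = -4*B (n(B) = B*(-2 - 2) = B*(-4) = -4*B)
n(-2 - 1*(-8))*(253 - 90) = (-4*(-2 - 1*(-8)))*(253 - 90) = -4*(-2 + 8)*163 = -4*6*163 = -24*163 = -3912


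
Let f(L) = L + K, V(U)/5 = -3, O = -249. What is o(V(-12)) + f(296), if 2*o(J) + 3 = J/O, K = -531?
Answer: -19627/83 ≈ -236.47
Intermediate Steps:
V(U) = -15 (V(U) = 5*(-3) = -15)
o(J) = -3/2 - J/498 (o(J) = -3/2 + (J/(-249))/2 = -3/2 + (J*(-1/249))/2 = -3/2 + (-J/249)/2 = -3/2 - J/498)
f(L) = -531 + L (f(L) = L - 531 = -531 + L)
o(V(-12)) + f(296) = (-3/2 - 1/498*(-15)) + (-531 + 296) = (-3/2 + 5/166) - 235 = -122/83 - 235 = -19627/83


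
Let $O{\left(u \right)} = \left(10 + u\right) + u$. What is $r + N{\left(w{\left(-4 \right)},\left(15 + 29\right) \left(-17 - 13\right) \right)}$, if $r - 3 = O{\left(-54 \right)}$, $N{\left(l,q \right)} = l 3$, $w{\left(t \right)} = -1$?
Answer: $-98$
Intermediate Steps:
$O{\left(u \right)} = 10 + 2 u$
$N{\left(l,q \right)} = 3 l$
$r = -95$ ($r = 3 + \left(10 + 2 \left(-54\right)\right) = 3 + \left(10 - 108\right) = 3 - 98 = -95$)
$r + N{\left(w{\left(-4 \right)},\left(15 + 29\right) \left(-17 - 13\right) \right)} = -95 + 3 \left(-1\right) = -95 - 3 = -98$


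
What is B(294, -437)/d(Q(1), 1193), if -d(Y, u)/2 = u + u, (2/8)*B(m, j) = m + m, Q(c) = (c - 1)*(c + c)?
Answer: -588/1193 ≈ -0.49288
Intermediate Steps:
Q(c) = 2*c*(-1 + c) (Q(c) = (-1 + c)*(2*c) = 2*c*(-1 + c))
B(m, j) = 8*m (B(m, j) = 4*(m + m) = 4*(2*m) = 8*m)
d(Y, u) = -4*u (d(Y, u) = -2*(u + u) = -4*u)
B(294, -437)/d(Q(1), 1193) = (8*294)/((-4*1193)) = 2352/(-4772) = 2352*(-1/4772) = -588/1193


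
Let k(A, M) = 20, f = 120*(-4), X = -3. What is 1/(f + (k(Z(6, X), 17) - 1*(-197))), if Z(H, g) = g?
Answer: -1/263 ≈ -0.0038023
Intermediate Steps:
f = -480
1/(f + (k(Z(6, X), 17) - 1*(-197))) = 1/(-480 + (20 - 1*(-197))) = 1/(-480 + (20 + 197)) = 1/(-480 + 217) = 1/(-263) = -1/263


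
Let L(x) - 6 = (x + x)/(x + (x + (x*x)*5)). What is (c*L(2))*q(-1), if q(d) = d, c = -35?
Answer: 1295/6 ≈ 215.83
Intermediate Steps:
L(x) = 6 + 2*x/(2*x + 5*x²) (L(x) = 6 + (x + x)/(x + (x + (x*x)*5)) = 6 + (2*x)/(x + (x + x²*5)) = 6 + (2*x)/(x + (x + 5*x²)) = 6 + (2*x)/(2*x + 5*x²) = 6 + 2*x/(2*x + 5*x²))
(c*L(2))*q(-1) = -70*(7 + 15*2)/(2 + 5*2)*(-1) = -70*(7 + 30)/(2 + 10)*(-1) = -70*37/12*(-1) = -35*37/6*(-1) = -1295/6*(-1) = 1295/6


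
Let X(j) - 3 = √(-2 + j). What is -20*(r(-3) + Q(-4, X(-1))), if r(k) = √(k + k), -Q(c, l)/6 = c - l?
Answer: -840 - 120*I*√3 - 20*I*√6 ≈ -840.0 - 256.84*I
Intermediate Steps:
X(j) = 3 + √(-2 + j)
Q(c, l) = -6*c + 6*l (Q(c, l) = -6*(c - l) = -6*c + 6*l)
r(k) = √2*√k (r(k) = √(2*k) = √2*√k)
-20*(r(-3) + Q(-4, X(-1))) = -20*(√2*√(-3) + (-6*(-4) + 6*(3 + √(-2 - 1)))) = -20*(√2*(I*√3) + (24 + 6*(3 + √(-3)))) = -20*(I*√6 + (24 + 6*(3 + I*√3))) = -20*(I*√6 + (24 + (18 + 6*I*√3))) = -20*(I*√6 + (42 + 6*I*√3)) = -20*(42 + I*√6 + 6*I*√3) = -840 - 120*I*√3 - 20*I*√6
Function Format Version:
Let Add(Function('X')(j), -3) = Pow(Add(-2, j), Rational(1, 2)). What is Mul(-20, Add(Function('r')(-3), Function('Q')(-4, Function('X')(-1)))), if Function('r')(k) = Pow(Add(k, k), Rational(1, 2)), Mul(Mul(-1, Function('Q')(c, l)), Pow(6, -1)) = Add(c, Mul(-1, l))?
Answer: Add(-840, Mul(-120, I, Pow(3, Rational(1, 2))), Mul(-20, I, Pow(6, Rational(1, 2)))) ≈ Add(-840.00, Mul(-256.84, I))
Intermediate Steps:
Function('X')(j) = Add(3, Pow(Add(-2, j), Rational(1, 2)))
Function('Q')(c, l) = Add(Mul(-6, c), Mul(6, l)) (Function('Q')(c, l) = Mul(-6, Add(c, Mul(-1, l))) = Add(Mul(-6, c), Mul(6, l)))
Function('r')(k) = Mul(Pow(2, Rational(1, 2)), Pow(k, Rational(1, 2))) (Function('r')(k) = Pow(Mul(2, k), Rational(1, 2)) = Mul(Pow(2, Rational(1, 2)), Pow(k, Rational(1, 2))))
Mul(-20, Add(Function('r')(-3), Function('Q')(-4, Function('X')(-1)))) = Mul(-20, Add(Mul(Pow(2, Rational(1, 2)), Pow(-3, Rational(1, 2))), Add(Mul(-6, -4), Mul(6, Add(3, Pow(Add(-2, -1), Rational(1, 2))))))) = Mul(-20, Add(Mul(Pow(2, Rational(1, 2)), Mul(I, Pow(3, Rational(1, 2)))), Add(24, Mul(6, Add(3, Pow(-3, Rational(1, 2))))))) = Mul(-20, Add(Mul(I, Pow(6, Rational(1, 2))), Add(24, Mul(6, Add(3, Mul(I, Pow(3, Rational(1, 2)))))))) = Mul(-20, Add(Mul(I, Pow(6, Rational(1, 2))), Add(24, Add(18, Mul(6, I, Pow(3, Rational(1, 2))))))) = Mul(-20, Add(Mul(I, Pow(6, Rational(1, 2))), Add(42, Mul(6, I, Pow(3, Rational(1, 2)))))) = Mul(-20, Add(42, Mul(I, Pow(6, Rational(1, 2))), Mul(6, I, Pow(3, Rational(1, 2))))) = Add(-840, Mul(-120, I, Pow(3, Rational(1, 2))), Mul(-20, I, Pow(6, Rational(1, 2))))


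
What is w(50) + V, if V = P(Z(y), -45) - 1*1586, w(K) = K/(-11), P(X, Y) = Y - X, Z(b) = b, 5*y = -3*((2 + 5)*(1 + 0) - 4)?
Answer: -89856/55 ≈ -1633.7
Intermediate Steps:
y = -9/5 (y = (-3*((2 + 5)*(1 + 0) - 4))/5 = (-3*(7*1 - 4))/5 = (-3*(7 - 4))/5 = (-3*3)/5 = (⅕)*(-9) = -9/5 ≈ -1.8000)
w(K) = -K/11 (w(K) = K*(-1/11) = -K/11)
V = -8146/5 (V = (-45 - 1*(-9/5)) - 1*1586 = (-45 + 9/5) - 1586 = -216/5 - 1586 = -8146/5 ≈ -1629.2)
w(50) + V = -1/11*50 - 8146/5 = -50/11 - 8146/5 = -89856/55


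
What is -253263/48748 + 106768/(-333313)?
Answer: -89620576783/16248342124 ≈ -5.5157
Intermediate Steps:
-253263/48748 + 106768/(-333313) = -253263*1/48748 + 106768*(-1/333313) = -253263/48748 - 106768/333313 = -89620576783/16248342124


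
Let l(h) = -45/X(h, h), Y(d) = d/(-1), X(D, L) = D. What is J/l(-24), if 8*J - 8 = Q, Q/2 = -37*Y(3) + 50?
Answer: 22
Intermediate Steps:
Y(d) = -d (Y(d) = d*(-1) = -d)
l(h) = -45/h
Q = 322 (Q = 2*(-(-37)*3 + 50) = 2*(-37*(-3) + 50) = 2*(111 + 50) = 2*161 = 322)
J = 165/4 (J = 1 + (1/8)*322 = 1 + 161/4 = 165/4 ≈ 41.250)
J/l(-24) = 165/(4*((-45/(-24)))) = 165/(4*((-45*(-1/24)))) = 165/(4*(15/8)) = (165/4)*(8/15) = 22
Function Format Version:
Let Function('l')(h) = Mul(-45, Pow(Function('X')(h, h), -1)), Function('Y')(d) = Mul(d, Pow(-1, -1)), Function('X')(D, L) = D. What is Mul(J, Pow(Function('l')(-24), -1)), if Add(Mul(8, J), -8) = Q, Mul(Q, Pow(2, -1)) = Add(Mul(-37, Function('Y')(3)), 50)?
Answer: 22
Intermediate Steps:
Function('Y')(d) = Mul(-1, d) (Function('Y')(d) = Mul(d, -1) = Mul(-1, d))
Function('l')(h) = Mul(-45, Pow(h, -1))
Q = 322 (Q = Mul(2, Add(Mul(-37, Mul(-1, 3)), 50)) = Mul(2, Add(Mul(-37, -3), 50)) = Mul(2, Add(111, 50)) = Mul(2, 161) = 322)
J = Rational(165, 4) (J = Add(1, Mul(Rational(1, 8), 322)) = Add(1, Rational(161, 4)) = Rational(165, 4) ≈ 41.250)
Mul(J, Pow(Function('l')(-24), -1)) = Mul(Rational(165, 4), Pow(Mul(-45, Pow(-24, -1)), -1)) = Mul(Rational(165, 4), Pow(Mul(-45, Rational(-1, 24)), -1)) = Mul(Rational(165, 4), Pow(Rational(15, 8), -1)) = Mul(Rational(165, 4), Rational(8, 15)) = 22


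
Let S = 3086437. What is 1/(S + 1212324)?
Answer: 1/4298761 ≈ 2.3263e-7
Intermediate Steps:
1/(S + 1212324) = 1/(3086437 + 1212324) = 1/4298761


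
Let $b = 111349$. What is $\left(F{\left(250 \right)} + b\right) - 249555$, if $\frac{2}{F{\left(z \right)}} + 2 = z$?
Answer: $- \frac{17137543}{124} \approx -1.3821 \cdot 10^{5}$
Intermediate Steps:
$F{\left(z \right)} = \frac{2}{-2 + z}$
$\left(F{\left(250 \right)} + b\right) - 249555 = \left(\frac{2}{-2 + 250} + 111349\right) - 249555 = \left(\frac{2}{248} + 111349\right) - 249555 = \left(2 \cdot \frac{1}{248} + 111349\right) - 249555 = \left(\frac{1}{124} + 111349\right) - 249555 = \frac{13807277}{124} - 249555 = - \frac{17137543}{124}$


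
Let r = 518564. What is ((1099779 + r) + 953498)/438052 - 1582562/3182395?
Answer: 7491369489971/1394054494540 ≈ 5.3738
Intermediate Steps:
((1099779 + r) + 953498)/438052 - 1582562/3182395 = ((1099779 + 518564) + 953498)/438052 - 1582562/3182395 = (1618343 + 953498)*(1/438052) - 1582562*1/3182395 = 2571841*(1/438052) - 1582562/3182395 = 2571841/438052 - 1582562/3182395 = 7491369489971/1394054494540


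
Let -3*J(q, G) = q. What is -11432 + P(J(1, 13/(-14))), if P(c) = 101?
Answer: -11331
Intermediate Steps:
J(q, G) = -q/3
-11432 + P(J(1, 13/(-14))) = -11432 + 101 = -11331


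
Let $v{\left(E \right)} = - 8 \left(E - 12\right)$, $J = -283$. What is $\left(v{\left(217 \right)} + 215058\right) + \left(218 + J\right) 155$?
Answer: $203343$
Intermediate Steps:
$v{\left(E \right)} = 96 - 8 E$ ($v{\left(E \right)} = - 8 \left(-12 + E\right) = 96 - 8 E$)
$\left(v{\left(217 \right)} + 215058\right) + \left(218 + J\right) 155 = \left(\left(96 - 1736\right) + 215058\right) + \left(218 - 283\right) 155 = \left(\left(96 - 1736\right) + 215058\right) - 10075 = \left(-1640 + 215058\right) - 10075 = 213418 - 10075 = 203343$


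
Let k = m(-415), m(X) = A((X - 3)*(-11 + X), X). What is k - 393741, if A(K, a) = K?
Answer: -215673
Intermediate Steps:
m(X) = (-11 + X)*(-3 + X) (m(X) = (X - 3)*(-11 + X) = (-3 + X)*(-11 + X) = (-11 + X)*(-3 + X))
k = 178068 (k = 33 + (-415)**2 - 14*(-415) = 33 + 172225 + 5810 = 178068)
k - 393741 = 178068 - 393741 = -215673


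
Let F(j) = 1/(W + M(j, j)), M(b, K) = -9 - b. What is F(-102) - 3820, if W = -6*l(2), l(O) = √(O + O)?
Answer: -309419/81 ≈ -3820.0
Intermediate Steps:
l(O) = √2*√O (l(O) = √(2*O) = √2*√O)
W = -12 (W = -6*√2*√2 = -6*2 = -12)
F(j) = 1/(-21 - j) (F(j) = 1/(-12 + (-9 - j)) = 1/(-21 - j))
F(-102) - 3820 = -1/(21 - 102) - 3820 = -1/(-81) - 3820 = -1*(-1/81) - 3820 = 1/81 - 3820 = -309419/81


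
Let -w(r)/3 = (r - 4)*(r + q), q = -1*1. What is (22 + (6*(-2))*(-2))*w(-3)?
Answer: -3864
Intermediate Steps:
q = -1
w(r) = -3*(-1 + r)*(-4 + r) (w(r) = -3*(r - 4)*(r - 1) = -3*(-4 + r)*(-1 + r) = -3*(-1 + r)*(-4 + r))
(22 + (6*(-2))*(-2))*w(-3) = (22 + (6*(-2))*(-2))*(-12 - 3*(-3)² + 15*(-3)) = (22 - 12*(-2))*(-12 - 3*9 - 45) = (22 + 24)*(-12 - 27 - 45) = 46*(-84) = -3864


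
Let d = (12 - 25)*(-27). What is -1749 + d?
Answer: -1398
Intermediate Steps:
d = 351 (d = -13*(-27) = 351)
-1749 + d = -1749 + 351 = -1398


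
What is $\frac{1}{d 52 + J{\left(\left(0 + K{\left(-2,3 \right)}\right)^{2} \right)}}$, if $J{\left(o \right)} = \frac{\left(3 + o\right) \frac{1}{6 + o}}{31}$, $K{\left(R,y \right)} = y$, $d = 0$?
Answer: $\frac{155}{4} \approx 38.75$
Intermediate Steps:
$J{\left(o \right)} = \frac{3 + o}{31 \left(6 + o\right)}$ ($J{\left(o \right)} = \frac{3 + o}{6 + o} \frac{1}{31} = \frac{3 + o}{31 \left(6 + o\right)}$)
$\frac{1}{d 52 + J{\left(\left(0 + K{\left(-2,3 \right)}\right)^{2} \right)}} = \frac{1}{0 \cdot 52 + \frac{3 + \left(0 + 3\right)^{2}}{31 \left(6 + \left(0 + 3\right)^{2}\right)}} = \frac{1}{0 + \frac{3 + 3^{2}}{31 \left(6 + 3^{2}\right)}} = \frac{1}{0 + \frac{3 + 9}{31 \left(6 + 9\right)}} = \frac{1}{0 + \frac{1}{31} \cdot \frac{1}{15} \cdot 12} = \frac{1}{0 + \frac{4}{155}} = \frac{1}{\frac{4}{155}} = \frac{155}{4}$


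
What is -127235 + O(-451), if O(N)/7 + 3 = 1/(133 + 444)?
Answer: -73426705/577 ≈ -1.2726e+5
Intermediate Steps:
O(N) = -12110/577 (O(N) = -21 + 7/(133 + 444) = -21 + 7/577 = -12110/577)
-127235 + O(-451) = -127235 - 12110/577 = -73426705/577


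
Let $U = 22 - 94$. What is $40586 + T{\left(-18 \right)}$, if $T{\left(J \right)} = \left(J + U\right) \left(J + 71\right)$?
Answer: $35816$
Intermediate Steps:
$U = -72$
$T{\left(J \right)} = \left(-72 + J\right) \left(71 + J\right)$ ($T{\left(J \right)} = \left(J - 72\right) \left(J + 71\right) = \left(-72 + J\right) \left(71 + J\right)$)
$40586 + T{\left(-18 \right)} = 40586 - \left(5094 - 324\right) = 40586 + \left(-5112 + 324 + 18\right) = 40586 - 4770 = 35816$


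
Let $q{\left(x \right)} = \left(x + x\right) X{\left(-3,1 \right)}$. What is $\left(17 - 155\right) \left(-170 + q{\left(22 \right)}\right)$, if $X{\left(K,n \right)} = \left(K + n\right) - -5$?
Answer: $5244$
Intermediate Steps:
$X{\left(K,n \right)} = 5 + K + n$ ($X{\left(K,n \right)} = \left(K + n\right) + 5 = 5 + K + n$)
$q{\left(x \right)} = 6 x$ ($q{\left(x \right)} = \left(x + x\right) \left(5 - 3 + 1\right) = 2 x 3 = 6 x$)
$\left(17 - 155\right) \left(-170 + q{\left(22 \right)}\right) = \left(17 - 155\right) \left(-170 + 6 \cdot 22\right) = - 138 \left(-170 + 132\right) = \left(-138\right) \left(-38\right) = 5244$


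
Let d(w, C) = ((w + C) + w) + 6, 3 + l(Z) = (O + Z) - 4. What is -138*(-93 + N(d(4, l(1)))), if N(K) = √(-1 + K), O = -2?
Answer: 12834 - 138*√5 ≈ 12525.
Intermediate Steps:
l(Z) = -9 + Z (l(Z) = -3 + ((-2 + Z) - 4) = -3 + (-6 + Z) = -9 + Z)
d(w, C) = 6 + C + 2*w (d(w, C) = ((C + w) + w) + 6 = (C + 2*w) + 6 = 6 + C + 2*w)
-138*(-93 + N(d(4, l(1)))) = -138*(-93 + √(-1 + (6 + (-9 + 1) + 2*4))) = -138*(-93 + √(-1 + (6 - 8 + 8))) = -138*(-93 + √(-1 + 6)) = -138*(-93 + √5) = 12834 - 138*√5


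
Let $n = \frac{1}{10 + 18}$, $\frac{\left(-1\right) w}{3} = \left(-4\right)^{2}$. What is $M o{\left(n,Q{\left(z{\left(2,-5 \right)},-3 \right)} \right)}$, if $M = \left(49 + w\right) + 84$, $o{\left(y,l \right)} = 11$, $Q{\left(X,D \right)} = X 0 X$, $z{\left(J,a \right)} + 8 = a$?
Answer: $935$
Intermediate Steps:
$z{\left(J,a \right)} = -8 + a$
$w = -48$ ($w = - 3 \left(-4\right)^{2} = \left(-3\right) 16 = -48$)
$Q{\left(X,D \right)} = 0$ ($Q{\left(X,D \right)} = 0 X = 0$)
$n = \frac{1}{28} \approx 0.035714$
$M = 85$ ($M = \left(49 - 48\right) + 84 = 1 + 84 = 85$)
$M o{\left(n,Q{\left(z{\left(2,-5 \right)},-3 \right)} \right)} = 85 \cdot 11 = 935$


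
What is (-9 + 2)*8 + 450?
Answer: 394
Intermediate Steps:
(-9 + 2)*8 + 450 = -7*8 + 450 = -56 + 450 = 394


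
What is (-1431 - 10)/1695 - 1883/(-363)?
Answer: 889534/205095 ≈ 4.3372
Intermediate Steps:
(-1431 - 10)/1695 - 1883/(-363) = -1441*1/1695 - 1883*(-1/363) = -1441/1695 + 1883/363 = 889534/205095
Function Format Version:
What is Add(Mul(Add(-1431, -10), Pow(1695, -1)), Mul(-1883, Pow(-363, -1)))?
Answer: Rational(889534, 205095) ≈ 4.3372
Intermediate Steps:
Add(Mul(Add(-1431, -10), Pow(1695, -1)), Mul(-1883, Pow(-363, -1))) = Add(Mul(-1441, Rational(1, 1695)), Mul(-1883, Rational(-1, 363))) = Add(Rational(-1441, 1695), Rational(1883, 363)) = Rational(889534, 205095)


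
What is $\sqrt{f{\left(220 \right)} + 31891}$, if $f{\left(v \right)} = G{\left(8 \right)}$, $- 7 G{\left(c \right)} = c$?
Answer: $\frac{\sqrt{1562603}}{7} \approx 178.58$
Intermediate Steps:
$G{\left(c \right)} = - \frac{c}{7}$
$f{\left(v \right)} = - \frac{8}{7}$ ($f{\left(v \right)} = \left(- \frac{1}{7}\right) 8 = - \frac{8}{7}$)
$\sqrt{f{\left(220 \right)} + 31891} = \sqrt{- \frac{8}{7} + 31891} = \sqrt{\frac{223229}{7}} = \frac{\sqrt{1562603}}{7}$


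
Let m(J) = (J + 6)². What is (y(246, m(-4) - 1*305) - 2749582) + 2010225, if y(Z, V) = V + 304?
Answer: -739354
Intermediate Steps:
m(J) = (6 + J)²
y(Z, V) = 304 + V
(y(246, m(-4) - 1*305) - 2749582) + 2010225 = ((304 + ((6 - 4)² - 1*305)) - 2749582) + 2010225 = ((304 + (2² - 305)) - 2749582) + 2010225 = ((304 + (4 - 305)) - 2749582) + 2010225 = ((304 - 301) - 2749582) + 2010225 = (3 - 2749582) + 2010225 = -2749579 + 2010225 = -739354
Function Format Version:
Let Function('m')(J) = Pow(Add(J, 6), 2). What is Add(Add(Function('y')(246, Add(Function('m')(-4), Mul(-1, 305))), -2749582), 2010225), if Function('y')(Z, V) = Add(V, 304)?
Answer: -739354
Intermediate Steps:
Function('m')(J) = Pow(Add(6, J), 2)
Function('y')(Z, V) = Add(304, V)
Add(Add(Function('y')(246, Add(Function('m')(-4), Mul(-1, 305))), -2749582), 2010225) = Add(Add(Add(304, Add(Pow(Add(6, -4), 2), Mul(-1, 305))), -2749582), 2010225) = Add(Add(Add(304, Add(Pow(2, 2), -305)), -2749582), 2010225) = Add(Add(Add(304, Add(4, -305)), -2749582), 2010225) = Add(Add(Add(304, -301), -2749582), 2010225) = Add(Add(3, -2749582), 2010225) = Add(-2749579, 2010225) = -739354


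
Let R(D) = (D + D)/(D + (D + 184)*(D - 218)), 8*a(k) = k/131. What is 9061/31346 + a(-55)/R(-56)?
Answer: -531233767/32850608 ≈ -16.171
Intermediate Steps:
a(k) = k/1048 (a(k) = (k/131)/8 = k/1048)
R(D) = 2*D/(D + (-218 + D)*(184 + D)) (R(D) = (2*D)/(D + (184 + D)*(-218 + D)) = (2*D)/(D + (-218 + D)*(184 + D)) = 2*D/(D + (-218 + D)*(184 + D)))
9061/31346 + a(-55)/R(-56) = 9061/31346 + ((1/1048)*(-55))/((2*(-56)/(-40112 + (-56)**2 - 33*(-56)))) = 9061*(1/31346) - 55/(1048*(2*(-56)/(-40112 + 3136 + 1848))) = 9061/31346 - 55/(1048*(2*(-56)/(-35128))) = 9061/31346 - 55/(1048*(2*(-56)*(-1/35128))) = 9061/31346 - 55/(1048*14/4391) = 9061/31346 - 55/1048*4391/14 = 9061/31346 - 241505/14672 = -531233767/32850608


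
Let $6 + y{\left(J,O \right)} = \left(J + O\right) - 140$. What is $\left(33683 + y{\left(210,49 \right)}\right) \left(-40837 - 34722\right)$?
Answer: $-2553591964$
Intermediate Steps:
$y{\left(J,O \right)} = -146 + J + O$ ($y{\left(J,O \right)} = -6 - \left(140 - J - O\right) = -6 + \left(-140 + J + O\right) = -146 + J + O$)
$\left(33683 + y{\left(210,49 \right)}\right) \left(-40837 - 34722\right) = \left(33683 + \left(-146 + 210 + 49\right)\right) \left(-40837 - 34722\right) = \left(33683 + 113\right) \left(-75559\right) = 33796 \left(-75559\right) = -2553591964$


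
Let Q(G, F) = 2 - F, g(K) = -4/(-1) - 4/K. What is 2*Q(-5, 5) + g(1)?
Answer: -6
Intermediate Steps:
g(K) = 4 - 4/K (g(K) = -4*(-1) - 4/K = 4 - 4/K)
2*Q(-5, 5) + g(1) = 2*(2 - 1*5) + (4 - 4/1) = 2*(2 - 5) + (4 - 4*1) = 2*(-3) + (4 - 4) = -6 + 0 = -6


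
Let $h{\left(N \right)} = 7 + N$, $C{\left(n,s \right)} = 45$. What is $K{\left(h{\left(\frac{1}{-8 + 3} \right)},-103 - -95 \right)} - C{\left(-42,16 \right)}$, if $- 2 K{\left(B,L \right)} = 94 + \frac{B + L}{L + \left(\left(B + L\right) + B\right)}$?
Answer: $- \frac{369}{4} \approx -92.25$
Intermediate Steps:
$K{\left(B,L \right)} = -47 - \frac{B + L}{2 \left(2 B + 2 L\right)}$ ($K{\left(B,L \right)} = - \frac{94 + \frac{B + L}{L + \left(\left(B + L\right) + B\right)}}{2} = - \frac{94 + \frac{B + L}{L + \left(L + 2 B\right)}}{2} = - \frac{94 + \frac{B + L}{2 B + 2 L}}{2} = -47 - \frac{B + L}{2 \left(2 B + 2 L\right)}$)
$K{\left(h{\left(\frac{1}{-8 + 3} \right)},-103 - -95 \right)} - C{\left(-42,16 \right)} = - \frac{189}{4} - 45 = - \frac{369}{4}$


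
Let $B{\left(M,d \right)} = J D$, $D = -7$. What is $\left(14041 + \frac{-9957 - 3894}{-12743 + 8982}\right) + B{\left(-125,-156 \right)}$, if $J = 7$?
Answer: $\frac{52637763}{3761} \approx 13996.0$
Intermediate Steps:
$B{\left(M,d \right)} = -49$ ($B{\left(M,d \right)} = 7 \left(-7\right) = -49$)
$\left(14041 + \frac{-9957 - 3894}{-12743 + 8982}\right) + B{\left(-125,-156 \right)} = \left(14041 + \frac{-9957 - 3894}{-12743 + 8982}\right) - 49 = \left(14041 - \frac{13851}{-3761}\right) - 49 = \left(14041 - - \frac{13851}{3761}\right) - 49 = \left(14041 + \frac{13851}{3761}\right) - 49 = \frac{52822052}{3761} - 49 = \frac{52637763}{3761}$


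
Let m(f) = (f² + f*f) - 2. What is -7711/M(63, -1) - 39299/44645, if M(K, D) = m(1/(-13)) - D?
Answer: 58172970622/7455715 ≈ 7802.5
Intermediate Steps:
m(f) = -2 + 2*f² (m(f) = (f² + f²) - 2 = 2*f² - 2 = -2 + 2*f²)
M(K, D) = -336/169 - D (M(K, D) = (-2 + 2*(1/(-13))²) - D = (-2 + 2*(-1/13)²) - D = (-2 + 2*(1/169)) - D = (-2 + 2/169) - D = -336/169 - D)
-7711/M(63, -1) - 39299/44645 = -7711/(-336/169 - 1*(-1)) - 39299/44645 = -7711/(-336/169 + 1) - 39299*1/44645 = -7711/(-167/169) - 39299/44645 = -7711*(-169/167) - 39299/44645 = 1303159/167 - 39299/44645 = 58172970622/7455715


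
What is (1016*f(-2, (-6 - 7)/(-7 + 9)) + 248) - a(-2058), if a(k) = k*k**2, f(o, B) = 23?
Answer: 8716402728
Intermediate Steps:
a(k) = k**3
(1016*f(-2, (-6 - 7)/(-7 + 9)) + 248) - a(-2058) = (1016*23 + 248) - 1*(-2058)**3 = (23368 + 248) - 1*(-8716379112) = 23616 + 8716379112 = 8716402728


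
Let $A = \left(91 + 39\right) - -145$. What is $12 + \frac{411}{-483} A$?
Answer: $- \frac{35743}{161} \approx -222.01$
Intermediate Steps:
$A = 275$ ($A = 130 + 145 = 275$)
$12 + \frac{411}{-483} A = 12 + \frac{411}{-483} \cdot 275 = 12 + 411 \left(- \frac{1}{483}\right) 275 = 12 - \frac{37675}{161} = - \frac{35743}{161}$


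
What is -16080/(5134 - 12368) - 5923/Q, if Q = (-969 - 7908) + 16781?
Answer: 42124669/28588768 ≈ 1.4735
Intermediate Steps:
Q = 7904 (Q = -8877 + 16781 = 7904)
-16080/(5134 - 12368) - 5923/Q = -16080/(5134 - 12368) - 5923/7904 = -16080/(-7234) - 5923*1/7904 = -16080*(-1/7234) - 5923/7904 = 8040/3617 - 5923/7904 = 42124669/28588768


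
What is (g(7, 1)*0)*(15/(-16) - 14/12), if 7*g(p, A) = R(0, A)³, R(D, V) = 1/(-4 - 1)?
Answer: 0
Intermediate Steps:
R(D, V) = -⅕ (R(D, V) = 1/(-5) = -⅕)
g(p, A) = -1/875 (g(p, A) = (-⅕)³/7 = (⅐)*(-1/125) = -1/875)
(g(7, 1)*0)*(15/(-16) - 14/12) = (-1/875*0)*(15/(-16) - 14/12) = 0*(15*(-1/16) - 14*1/12) = 0*(-15/16 - 7/6) = 0*(-101/48) = 0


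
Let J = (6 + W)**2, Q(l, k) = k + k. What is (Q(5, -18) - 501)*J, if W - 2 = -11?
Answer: -4833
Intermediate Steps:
W = -9 (W = 2 - 11 = -9)
Q(l, k) = 2*k
J = 9 (J = (6 - 9)**2 = (-3)**2 = 9)
(Q(5, -18) - 501)*J = (2*(-18) - 501)*9 = (-36 - 501)*9 = -537*9 = -4833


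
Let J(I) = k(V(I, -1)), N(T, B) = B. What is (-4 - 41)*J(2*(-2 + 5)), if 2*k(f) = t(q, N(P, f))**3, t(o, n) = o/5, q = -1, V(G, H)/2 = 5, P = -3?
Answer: 9/50 ≈ 0.18000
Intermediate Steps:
V(G, H) = 10 (V(G, H) = 2*5 = 10)
t(o, n) = o/5 (t(o, n) = o*(1/5) = o/5)
k(f) = -1/250 (k(f) = ((1/5)*(-1))**3/2 = (-1/5)**3/2 = (1/2)*(-1/125) = -1/250)
J(I) = -1/250
(-4 - 41)*J(2*(-2 + 5)) = (-4 - 41)*(-1/250) = -45*(-1/250) = 9/50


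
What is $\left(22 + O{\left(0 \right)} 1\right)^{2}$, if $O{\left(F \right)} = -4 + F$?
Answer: $324$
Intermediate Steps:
$\left(22 + O{\left(0 \right)} 1\right)^{2} = \left(22 + \left(-4 + 0\right) 1\right)^{2} = \left(22 - 4\right)^{2} = 18^{2} = 324$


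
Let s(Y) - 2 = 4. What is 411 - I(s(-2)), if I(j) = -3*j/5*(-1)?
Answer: 2037/5 ≈ 407.40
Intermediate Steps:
s(Y) = 6 (s(Y) = 2 + 4 = 6)
I(j) = 3*j/5 (I(j) = -3*j/5*(-1) = 3*j/5)
411 - I(s(-2)) = 411 - 3*6/5 = 411 - 1*18/5 = 411 - 18/5 = 2037/5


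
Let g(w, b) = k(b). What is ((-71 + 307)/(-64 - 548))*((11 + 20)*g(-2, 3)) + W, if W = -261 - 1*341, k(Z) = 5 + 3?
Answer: -106738/153 ≈ -697.63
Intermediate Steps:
k(Z) = 8
g(w, b) = 8
W = -602 (W = -261 - 341 = -602)
((-71 + 307)/(-64 - 548))*((11 + 20)*g(-2, 3)) + W = ((-71 + 307)/(-64 - 548))*((11 + 20)*8) - 602 = (236/(-612))*(31*8) - 602 = (236*(-1/612))*248 - 602 = -59/153*248 - 602 = -14632/153 - 602 = -106738/153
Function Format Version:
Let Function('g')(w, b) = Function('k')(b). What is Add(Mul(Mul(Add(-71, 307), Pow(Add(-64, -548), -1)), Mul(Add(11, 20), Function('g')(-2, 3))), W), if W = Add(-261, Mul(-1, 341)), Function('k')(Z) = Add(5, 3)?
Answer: Rational(-106738, 153) ≈ -697.63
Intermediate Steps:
Function('k')(Z) = 8
Function('g')(w, b) = 8
W = -602 (W = Add(-261, -341) = -602)
Add(Mul(Mul(Add(-71, 307), Pow(Add(-64, -548), -1)), Mul(Add(11, 20), Function('g')(-2, 3))), W) = Add(Mul(Mul(Add(-71, 307), Pow(Add(-64, -548), -1)), Mul(Add(11, 20), 8)), -602) = Add(Mul(Mul(236, Pow(-612, -1)), Mul(31, 8)), -602) = Add(Mul(Mul(236, Rational(-1, 612)), 248), -602) = Add(Mul(Rational(-59, 153), 248), -602) = Add(Rational(-14632, 153), -602) = Rational(-106738, 153)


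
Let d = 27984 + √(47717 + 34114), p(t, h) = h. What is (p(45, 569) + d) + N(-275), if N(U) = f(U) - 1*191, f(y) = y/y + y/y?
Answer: 28364 + √81831 ≈ 28650.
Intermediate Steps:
f(y) = 2 (f(y) = 1 + 1 = 2)
N(U) = -189 (N(U) = 2 - 1*191 = 2 - 191 = -189)
d = 27984 + √81831 ≈ 28270.
(p(45, 569) + d) + N(-275) = (569 + (27984 + √81831)) - 189 = (28553 + √81831) - 189 = 28364 + √81831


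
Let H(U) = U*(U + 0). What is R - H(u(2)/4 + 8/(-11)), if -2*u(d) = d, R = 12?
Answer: 21383/1936 ≈ 11.045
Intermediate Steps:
u(d) = -d/2
H(U) = U² (H(U) = U*U = U²)
R - H(u(2)/4 + 8/(-11)) = 12 - (-½*2/4 + 8/(-11))² = 12 - (-1*¼ + 8*(-1/11))² = 12 - (-¼ - 8/11)² = 12 - (-43/44)² = 12 - 1*1849/1936 = 12 - 1849/1936 = 21383/1936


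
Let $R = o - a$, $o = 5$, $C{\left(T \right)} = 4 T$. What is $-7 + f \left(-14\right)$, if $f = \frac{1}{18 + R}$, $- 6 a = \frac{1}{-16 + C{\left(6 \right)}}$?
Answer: $- \frac{8407}{1105} \approx -7.6081$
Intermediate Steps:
$a = - \frac{1}{48}$ ($a = - \frac{1}{6 \left(-16 + 4 \cdot 6\right)} = - \frac{1}{6 \left(-16 + 24\right)} = - \frac{1}{6 \cdot 8} = \left(- \frac{1}{6}\right) \frac{1}{8} = - \frac{1}{48} \approx -0.020833$)
$R = \frac{241}{48}$ ($R = 5 - - \frac{1}{48} = 5 + \frac{1}{48} = \frac{241}{48} \approx 5.0208$)
$f = \frac{48}{1105}$ ($f = \frac{1}{18 + \frac{241}{48}} = \frac{1}{\frac{1105}{48}} = \frac{48}{1105} \approx 0.043439$)
$-7 + f \left(-14\right) = -7 + \frac{48}{1105} \left(-14\right) = -7 - \frac{672}{1105} = - \frac{8407}{1105}$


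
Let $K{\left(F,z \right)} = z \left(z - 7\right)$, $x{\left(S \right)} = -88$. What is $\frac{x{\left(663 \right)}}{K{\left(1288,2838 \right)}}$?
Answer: $- \frac{4}{365199} \approx -1.0953 \cdot 10^{-5}$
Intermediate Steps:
$K{\left(F,z \right)} = z \left(-7 + z\right)$
$\frac{x{\left(663 \right)}}{K{\left(1288,2838 \right)}} = - \frac{88}{2838 \left(-7 + 2838\right)} = - \frac{88}{2838 \cdot 2831} = - \frac{88}{8034378} = \left(-88\right) \frac{1}{8034378} = - \frac{4}{365199}$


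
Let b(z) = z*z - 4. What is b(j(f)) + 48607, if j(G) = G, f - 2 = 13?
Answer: 48828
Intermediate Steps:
f = 15 (f = 2 + 13 = 15)
b(z) = -4 + z² (b(z) = z² - 4 = -4 + z²)
b(j(f)) + 48607 = (-4 + 15²) + 48607 = (-4 + 225) + 48607 = 221 + 48607 = 48828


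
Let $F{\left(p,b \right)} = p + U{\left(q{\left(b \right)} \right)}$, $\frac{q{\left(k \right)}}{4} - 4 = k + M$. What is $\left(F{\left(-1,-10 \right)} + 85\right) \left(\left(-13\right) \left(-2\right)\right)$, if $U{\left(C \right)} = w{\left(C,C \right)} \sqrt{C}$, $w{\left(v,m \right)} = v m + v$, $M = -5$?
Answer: $2184 + 98384 i \sqrt{11} \approx 2184.0 + 3.263 \cdot 10^{5} i$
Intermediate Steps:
$w{\left(v,m \right)} = v + m v$ ($w{\left(v,m \right)} = m v + v = v + m v$)
$q{\left(k \right)} = -4 + 4 k$ ($q{\left(k \right)} = 16 + 4 \left(k - 5\right) = 16 + 4 \left(-5 + k\right) = 16 + \left(-20 + 4 k\right) = -4 + 4 k$)
$U{\left(C \right)} = C^{\frac{3}{2}} \left(1 + C\right)$ ($U{\left(C \right)} = C \left(1 + C\right) \sqrt{C} = C^{\frac{3}{2}} \left(1 + C\right)$)
$F{\left(p,b \right)} = p + \left(-4 + 4 b\right)^{\frac{3}{2}} \left(-3 + 4 b\right)$ ($F{\left(p,b \right)} = p + \left(-4 + 4 b\right)^{\frac{3}{2}} \left(1 + \left(-4 + 4 b\right)\right) = p + \left(-4 + 4 b\right)^{\frac{3}{2}} \left(-3 + 4 b\right)$)
$\left(F{\left(-1,-10 \right)} + 85\right) \left(\left(-13\right) \left(-2\right)\right) = \left(\left(-1 + \left(-1 - 10\right)^{\frac{3}{2}} \left(-24 + 32 \left(-10\right)\right)\right) + 85\right) \left(\left(-13\right) \left(-2\right)\right) = \left(\left(-1 + \left(-11\right)^{\frac{3}{2}} \left(-24 - 320\right)\right) + 85\right) 26 = \left(\left(-1 + - 11 i \sqrt{11} \left(-344\right)\right) + 85\right) 26 = \left(\left(-1 + 3784 i \sqrt{11}\right) + 85\right) 26 = \left(84 + 3784 i \sqrt{11}\right) 26 = 2184 + 98384 i \sqrt{11}$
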